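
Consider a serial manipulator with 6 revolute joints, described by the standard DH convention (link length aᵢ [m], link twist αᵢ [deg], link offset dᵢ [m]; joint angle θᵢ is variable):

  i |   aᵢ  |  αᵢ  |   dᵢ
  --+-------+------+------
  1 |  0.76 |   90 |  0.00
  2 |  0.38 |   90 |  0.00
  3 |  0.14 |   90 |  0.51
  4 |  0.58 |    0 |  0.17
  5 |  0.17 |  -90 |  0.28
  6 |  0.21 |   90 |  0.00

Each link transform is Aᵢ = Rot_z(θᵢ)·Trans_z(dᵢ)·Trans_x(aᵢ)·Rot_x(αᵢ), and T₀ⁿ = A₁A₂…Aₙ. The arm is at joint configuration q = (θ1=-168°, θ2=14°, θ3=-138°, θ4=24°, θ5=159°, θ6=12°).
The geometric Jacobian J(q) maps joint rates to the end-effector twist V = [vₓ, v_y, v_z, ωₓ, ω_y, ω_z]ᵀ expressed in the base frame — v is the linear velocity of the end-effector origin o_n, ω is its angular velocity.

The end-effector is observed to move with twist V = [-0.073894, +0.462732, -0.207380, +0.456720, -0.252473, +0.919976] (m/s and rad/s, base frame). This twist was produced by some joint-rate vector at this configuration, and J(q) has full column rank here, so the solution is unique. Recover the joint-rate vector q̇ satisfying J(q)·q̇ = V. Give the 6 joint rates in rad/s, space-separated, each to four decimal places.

-0.3410 -0.3650 -0.5150 0.5070 -0.4380 0.8050

o_n = [-0.8316, -0.0698, -0.7316]
J₁: ẑ×o_n = [0.0698, -0.8316, 0.0000], ω = ẑ
J2: z=[-0.2079, 0.9781, 0.0000] o=[-0.7434, -0.1580, 0.0000] → [-0.7156, -0.1521, 0.0679, -0.2079, 0.9781, 0.0000]
J3: z=[-0.2366, -0.0503, -0.9703] o=[-1.1040, -0.2347, 0.0919] → [0.2014, -0.4593, -0.0253, -0.2366, -0.0503, -0.9703]
J4: z=[0.4806, 0.8619, -0.1619] o=[-1.1065, -0.3310, -0.4281] → [-0.2193, 0.1013, -0.1115, 0.4806, 0.8619, -0.1619]
J5: z=[0.4806, 0.8619, -0.1619] o=[-0.6332, -0.4637, -0.7798] → [0.1053, 0.0089, 0.3602, 0.4806, 0.8619, -0.1619]
J6: z=[0.2805, 0.0238, 0.9596] o=[-0.6399, -0.1362, -0.7859] → [-0.0624, -0.1992, 0.0232, 0.2805, 0.0238, 0.9596]
q̇ = J⁺·V = [-0.3410, -0.3650, -0.5150, 0.5070, -0.4380, 0.8050]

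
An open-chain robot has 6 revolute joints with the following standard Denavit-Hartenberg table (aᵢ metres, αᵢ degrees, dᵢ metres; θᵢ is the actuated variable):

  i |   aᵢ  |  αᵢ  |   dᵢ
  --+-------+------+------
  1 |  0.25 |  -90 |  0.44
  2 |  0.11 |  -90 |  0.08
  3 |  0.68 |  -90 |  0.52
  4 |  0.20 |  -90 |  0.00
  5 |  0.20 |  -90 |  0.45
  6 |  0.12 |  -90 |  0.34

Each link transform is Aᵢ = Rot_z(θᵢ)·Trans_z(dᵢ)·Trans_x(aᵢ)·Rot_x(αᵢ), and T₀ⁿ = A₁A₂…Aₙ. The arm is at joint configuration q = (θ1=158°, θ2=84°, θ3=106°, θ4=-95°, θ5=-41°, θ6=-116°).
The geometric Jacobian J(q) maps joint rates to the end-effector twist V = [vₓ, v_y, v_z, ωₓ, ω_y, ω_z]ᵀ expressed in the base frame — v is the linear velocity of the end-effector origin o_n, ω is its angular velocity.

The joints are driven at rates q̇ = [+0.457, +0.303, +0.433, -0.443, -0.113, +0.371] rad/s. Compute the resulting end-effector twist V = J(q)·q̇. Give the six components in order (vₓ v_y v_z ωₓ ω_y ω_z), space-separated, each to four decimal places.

-0.1277 0.1200 0.8111 0.4558 -0.4347 -0.3404

o_n = [1.2043, 0.7076, 0.3886]
J₁: ẑ×o_n = [-0.7076, 1.2043, 0.0000], ω = ẑ
J2: z=[-0.3746, -0.9272, 0.0000] o=[-0.2318, 0.0937, 0.4400] → [0.0476, -0.0192, 1.1016, -0.3746, -0.9272, 0.0000]
J3: z=[0.9221, -0.3726, -0.1045] o=[-0.2724, 0.0238, 0.3306] → [0.0498, -0.2079, 1.1807, 0.9221, -0.3726, -0.1045]
J4: z=[-0.0101, -0.2932, 0.9560] o=[0.4701, 0.4288, 0.4627] → [-0.2448, 0.7011, 0.2125, -0.0101, -0.2932, 0.9560]
J5: z=[0.4657, 0.8447, 0.2640] o=[0.6471, 0.3392, 0.4370] → [-0.1381, 0.1696, -0.2991, 0.4657, 0.8447, 0.2640]
J6: z=[0.5882, -0.0725, -0.8055] o=[0.9889, 0.6132, 0.6620] → [0.0958, -0.0128, 0.0711, 0.5882, -0.0725, -0.8055]
V = J·q̇ = [-0.1277, 0.1200, 0.8111, 0.4558, -0.4347, -0.3404]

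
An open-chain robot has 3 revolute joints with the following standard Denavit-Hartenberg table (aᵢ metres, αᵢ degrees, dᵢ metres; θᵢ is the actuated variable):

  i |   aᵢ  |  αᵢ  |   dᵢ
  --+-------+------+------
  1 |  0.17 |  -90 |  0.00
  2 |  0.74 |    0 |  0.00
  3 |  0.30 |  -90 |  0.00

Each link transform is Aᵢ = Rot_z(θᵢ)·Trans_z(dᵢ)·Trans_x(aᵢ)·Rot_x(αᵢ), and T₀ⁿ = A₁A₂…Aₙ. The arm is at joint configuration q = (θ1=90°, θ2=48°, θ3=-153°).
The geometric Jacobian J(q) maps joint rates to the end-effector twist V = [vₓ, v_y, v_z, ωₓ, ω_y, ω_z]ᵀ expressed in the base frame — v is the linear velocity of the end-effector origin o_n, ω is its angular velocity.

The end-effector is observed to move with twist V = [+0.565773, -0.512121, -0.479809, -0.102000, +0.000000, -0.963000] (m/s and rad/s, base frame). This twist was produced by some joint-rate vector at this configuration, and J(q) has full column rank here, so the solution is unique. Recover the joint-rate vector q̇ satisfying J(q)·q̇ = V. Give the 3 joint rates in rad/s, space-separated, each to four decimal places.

-0.9630 0.9850 -0.8830

o_n = [0.0000, 0.5875, -0.2601]
J₁: ẑ×o_n = [-0.5875, 0.0000, 0.0000], ω = ẑ
J2: z=[-1.0000, 0.0000, 0.0000] o=[0.0000, 0.1700, 0.0000] → [-0.0000, -0.2601, -0.4175, -1.0000, 0.0000, 0.0000]
J3: z=[-1.0000, 0.0000, 0.0000] o=[0.0000, 0.6652, -0.5499] → [0.0000, 0.2898, 0.0776, -1.0000, 0.0000, 0.0000]
q̇ = J⁺·V = [-0.9630, 0.9850, -0.8830]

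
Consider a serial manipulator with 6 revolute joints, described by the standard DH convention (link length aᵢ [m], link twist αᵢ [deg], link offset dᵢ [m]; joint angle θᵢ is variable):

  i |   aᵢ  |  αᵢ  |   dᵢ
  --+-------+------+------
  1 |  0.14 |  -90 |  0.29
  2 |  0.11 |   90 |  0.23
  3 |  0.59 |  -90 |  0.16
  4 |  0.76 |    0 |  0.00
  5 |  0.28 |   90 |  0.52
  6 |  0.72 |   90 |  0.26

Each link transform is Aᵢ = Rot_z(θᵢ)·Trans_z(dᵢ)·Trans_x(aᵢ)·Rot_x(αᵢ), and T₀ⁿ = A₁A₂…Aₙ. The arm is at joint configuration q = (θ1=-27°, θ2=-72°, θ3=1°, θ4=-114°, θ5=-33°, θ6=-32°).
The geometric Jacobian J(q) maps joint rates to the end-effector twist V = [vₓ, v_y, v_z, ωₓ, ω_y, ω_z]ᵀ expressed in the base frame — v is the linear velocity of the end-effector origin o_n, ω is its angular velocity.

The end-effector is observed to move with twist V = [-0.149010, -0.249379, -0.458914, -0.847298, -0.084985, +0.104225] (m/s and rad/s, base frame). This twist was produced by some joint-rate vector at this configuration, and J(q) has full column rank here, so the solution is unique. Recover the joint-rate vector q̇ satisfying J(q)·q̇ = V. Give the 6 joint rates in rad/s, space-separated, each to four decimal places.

-0.1640 -0.6190 0.7080 0.3740 -0.2160 -0.0670

o_n = [-0.8006, 0.8096, 0.1610]
J₁: ẑ×o_n = [-0.8096, -0.8006, 0.0000], ω = ẑ
J2: z=[0.4540, 0.8910, 0.0000] o=[0.1247, -0.0636, 0.2900] → [-0.1149, 0.0586, 1.2209, 0.4540, 0.8910, 0.0000]
J3: z=[-0.8474, 0.4318, 0.3090] o=[0.2594, 0.1259, 0.3946] → [-0.3121, -0.5255, -0.1216, -0.8474, 0.4318, 0.3090]
J4: z=[0.4491, 0.8933, -0.0166] o=[0.2910, 0.1214, 1.0051] → [-0.7426, 0.3972, 1.2842, 0.4491, 0.8933, -0.0166]
J5: z=[0.4491, 0.8933, -0.0166] o=[-0.3849, 0.4598, 0.9257] → [-0.6773, 0.3503, 0.5285, 0.4491, 0.8933, -0.0166]
J6: z=[0.5564, -0.2942, -0.7771] o=[-0.3471, 1.0194, 0.7409] → [0.0075, 0.6751, -0.2502, 0.5564, -0.2942, -0.7771]
q̇ = J⁺·V = [-0.1640, -0.6190, 0.7080, 0.3740, -0.2160, -0.0670]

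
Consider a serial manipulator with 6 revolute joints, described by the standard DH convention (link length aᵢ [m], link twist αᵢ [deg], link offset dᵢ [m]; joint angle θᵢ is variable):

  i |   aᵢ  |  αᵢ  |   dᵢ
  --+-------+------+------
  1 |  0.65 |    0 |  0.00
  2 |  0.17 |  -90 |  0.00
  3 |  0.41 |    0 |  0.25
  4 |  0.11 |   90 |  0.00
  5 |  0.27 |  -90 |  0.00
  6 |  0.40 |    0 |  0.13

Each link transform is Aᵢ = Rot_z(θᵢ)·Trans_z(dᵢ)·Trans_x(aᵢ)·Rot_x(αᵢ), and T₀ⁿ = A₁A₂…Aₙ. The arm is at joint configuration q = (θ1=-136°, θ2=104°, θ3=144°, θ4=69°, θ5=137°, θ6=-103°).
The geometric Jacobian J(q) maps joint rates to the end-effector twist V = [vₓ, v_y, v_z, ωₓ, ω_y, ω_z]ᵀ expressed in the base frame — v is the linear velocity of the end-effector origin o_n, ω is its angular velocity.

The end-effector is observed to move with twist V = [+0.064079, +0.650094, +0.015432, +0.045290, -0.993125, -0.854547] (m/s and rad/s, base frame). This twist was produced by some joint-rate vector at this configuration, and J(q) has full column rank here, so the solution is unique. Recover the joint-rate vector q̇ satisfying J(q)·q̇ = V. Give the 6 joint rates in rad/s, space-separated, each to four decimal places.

o_n = [-0.5591, -0.0669, -0.6279]
J₁: ẑ×o_n = [0.0669, -0.5591, 0.0000], ω = ẑ
J2: z=[0.0000, 0.0000, 1.0000] o=[-0.4676, -0.4515, 0.0000] → [-0.3846, -0.0915, 0.0000, 0.0000, 0.0000, 1.0000]
J3: z=[0.5299, 0.8480, 0.0000] o=[-0.3234, -0.5416, 0.0000] → [-0.5325, 0.3328, 0.4514, 0.5299, 0.8480, 0.0000]
J4: z=[0.5299, 0.8480, 0.0000] o=[-0.4722, -0.1538, -0.2410] → [-0.3282, 0.2051, 0.1198, 0.5299, 0.8480, 0.0000]
J5: z=[-0.4619, 0.2886, -0.8387] o=[-0.5505, -0.1049, -0.1811] → [-0.0971, -0.1991, -0.0151, -0.4619, 0.2886, -0.8387]
J6: z=[0.0975, -0.9233, -0.3714] o=[-0.3124, -0.0365, -0.2886] → [0.3020, 0.1247, -0.2307, 0.0975, -0.9233, -0.3714]
q̇ = J⁺·V = [-0.8680, 0.1870, 0.6940, -0.9030, -0.1620, 0.8330]

-0.8680 0.1870 0.6940 -0.9030 -0.1620 0.8330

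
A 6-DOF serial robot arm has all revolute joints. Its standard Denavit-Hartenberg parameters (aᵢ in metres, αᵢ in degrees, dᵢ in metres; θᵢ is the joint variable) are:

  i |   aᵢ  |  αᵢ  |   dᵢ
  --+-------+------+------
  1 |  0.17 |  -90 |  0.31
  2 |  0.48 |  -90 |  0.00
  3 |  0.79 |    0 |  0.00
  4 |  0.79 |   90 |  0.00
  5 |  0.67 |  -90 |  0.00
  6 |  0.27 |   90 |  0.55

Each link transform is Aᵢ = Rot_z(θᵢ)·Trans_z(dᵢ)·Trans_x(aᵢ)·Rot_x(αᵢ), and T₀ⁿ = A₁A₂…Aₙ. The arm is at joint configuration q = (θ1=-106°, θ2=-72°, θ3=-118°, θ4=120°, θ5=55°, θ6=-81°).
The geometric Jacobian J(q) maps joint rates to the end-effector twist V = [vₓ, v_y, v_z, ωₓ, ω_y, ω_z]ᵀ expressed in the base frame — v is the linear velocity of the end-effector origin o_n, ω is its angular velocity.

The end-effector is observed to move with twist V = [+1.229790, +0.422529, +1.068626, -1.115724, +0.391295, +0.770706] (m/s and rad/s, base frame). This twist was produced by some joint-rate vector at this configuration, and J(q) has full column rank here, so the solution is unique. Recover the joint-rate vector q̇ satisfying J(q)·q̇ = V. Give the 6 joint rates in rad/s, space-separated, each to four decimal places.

0.8120 -0.4110 -0.0410 -0.0350 -0.7710 0.0410

o_n = [0.5453, -1.5010, 0.8558]
J₁: ẑ×o_n = [1.5010, 0.5453, -0.0000], ω = ẑ
J2: z=[0.9613, -0.2756, 0.0000] o=[-0.0469, -0.1634, 0.3100] → [-0.1504, -0.5247, -1.1225, 0.9613, -0.2756, 0.0000]
J3: z=[-0.2621, -0.9142, -0.3090] o=[-0.0877, -0.3060, 0.7665] → [-0.4509, -0.1722, 0.8920, -0.2621, -0.9142, -0.3090]
J4: z=[-0.2621, -0.9142, -0.3090] o=[0.6144, -0.3881, 0.4138] → [-0.7480, 0.1372, 0.2286, -0.2621, -0.9142, -0.3090]
J5: z=[0.9577, -0.2858, 0.0332] o=[0.5206, -0.6150, 1.1647] → [0.1177, 0.2966, -0.8414, 0.9577, -0.2858, 0.0332]
J6: z=[-0.0532, -0.2891, -0.9558] o=[0.3311, -1.2272, 1.3603] → [-0.1159, -0.2316, 0.0765, -0.0532, -0.2891, -0.9558]
q̇ = J⁺·V = [0.8120, -0.4110, -0.0410, -0.0350, -0.7710, 0.0410]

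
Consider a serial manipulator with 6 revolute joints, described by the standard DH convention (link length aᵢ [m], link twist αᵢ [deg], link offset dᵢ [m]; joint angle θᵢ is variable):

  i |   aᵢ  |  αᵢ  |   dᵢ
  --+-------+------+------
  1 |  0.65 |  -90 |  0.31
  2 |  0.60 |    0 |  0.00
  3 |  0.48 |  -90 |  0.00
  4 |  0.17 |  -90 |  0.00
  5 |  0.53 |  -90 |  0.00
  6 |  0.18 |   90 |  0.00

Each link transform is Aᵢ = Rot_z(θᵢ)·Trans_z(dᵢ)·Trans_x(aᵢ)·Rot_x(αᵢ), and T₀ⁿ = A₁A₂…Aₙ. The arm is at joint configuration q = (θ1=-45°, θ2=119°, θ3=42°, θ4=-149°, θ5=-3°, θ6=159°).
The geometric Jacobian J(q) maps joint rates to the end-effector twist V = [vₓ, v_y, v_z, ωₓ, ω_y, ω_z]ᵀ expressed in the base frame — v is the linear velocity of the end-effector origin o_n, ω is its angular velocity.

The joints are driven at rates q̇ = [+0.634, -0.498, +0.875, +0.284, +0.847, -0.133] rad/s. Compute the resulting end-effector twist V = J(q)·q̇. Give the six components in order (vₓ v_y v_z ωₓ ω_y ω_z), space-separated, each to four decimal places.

o_n = [0.4099, -0.1010, -0.1940]
J₁: ẑ×o_n = [0.1010, 0.4099, -0.0000], ω = ẑ
J2: z=[0.7071, 0.7071, 0.0000] o=[0.4596, -0.4596, 0.3100] → [-0.3564, 0.3564, 0.2888, 0.7071, 0.7071, 0.0000]
J3: z=[0.7071, 0.7071, 0.0000] o=[0.2539, -0.2539, -0.2148] → [0.0147, -0.0147, -0.0021, 0.7071, 0.7071, 0.0000]
J4: z=[-0.2302, 0.2302, 0.9455] o=[-0.0670, 0.0670, -0.3710] → [0.1996, 0.4917, -0.0711, -0.2302, 0.2302, 0.9455]
J5: z=[0.2618, 0.9505, -0.1677] o=[0.0923, 0.0315, -0.3236] → [0.1010, -0.0872, -0.3365, 0.2618, 0.9505, -0.1677]
J6: z=[0.2789, -0.2408, -0.9296] o=[0.5820, -0.0727, -0.1497] → [-0.0156, 0.1724, -0.0493, 0.2789, -0.2408, -0.9296]
V = J·q̇ = [0.3986, 0.1124, -0.4443, 0.3858, 1.1690, 0.8841]

0.3986 0.1124 -0.4443 0.3858 1.1690 0.8841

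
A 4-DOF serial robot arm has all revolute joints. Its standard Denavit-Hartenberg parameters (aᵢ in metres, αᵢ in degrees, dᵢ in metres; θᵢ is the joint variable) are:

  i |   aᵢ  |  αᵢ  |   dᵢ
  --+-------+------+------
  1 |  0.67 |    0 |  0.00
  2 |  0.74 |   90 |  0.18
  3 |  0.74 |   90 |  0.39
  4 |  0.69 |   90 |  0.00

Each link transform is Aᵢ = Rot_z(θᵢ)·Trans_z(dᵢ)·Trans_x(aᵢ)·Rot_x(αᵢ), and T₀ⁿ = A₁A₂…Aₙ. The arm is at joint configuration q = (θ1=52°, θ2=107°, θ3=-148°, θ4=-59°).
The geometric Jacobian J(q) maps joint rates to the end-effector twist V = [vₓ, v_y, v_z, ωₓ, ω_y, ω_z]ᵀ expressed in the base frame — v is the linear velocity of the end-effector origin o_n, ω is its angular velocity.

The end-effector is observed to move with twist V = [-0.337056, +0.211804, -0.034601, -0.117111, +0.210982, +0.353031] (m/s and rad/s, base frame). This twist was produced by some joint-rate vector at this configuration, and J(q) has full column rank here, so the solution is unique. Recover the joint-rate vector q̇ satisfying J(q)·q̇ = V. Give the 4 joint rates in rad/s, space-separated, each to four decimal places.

o_n = [0.5167, 0.2722, -0.4005]
J₁: ẑ×o_n = [-0.2722, 0.5167, 0.0000], ω = ẑ
J2: z=[0.0000, 0.0000, 1.0000] o=[0.4125, 0.5280, 0.0000] → [0.2558, 0.1042, -0.0000, 0.0000, 0.0000, 1.0000]
J3: z=[0.3584, 0.9336, 0.0000] o=[-0.2784, 0.7932, 0.1800] → [-0.5419, 0.2080, -0.9289, 0.3584, 0.9336, 0.0000]
J4: z=[0.4947, -0.1899, 0.8480] o=[0.4473, 0.9324, -0.2121] → [0.5956, 0.1520, -0.3134, 0.4947, -0.1899, 0.8480]
q̇ = J⁺·V = [0.4000, 0.2490, 0.1550, -0.3490]

0.4000 0.2490 0.1550 -0.3490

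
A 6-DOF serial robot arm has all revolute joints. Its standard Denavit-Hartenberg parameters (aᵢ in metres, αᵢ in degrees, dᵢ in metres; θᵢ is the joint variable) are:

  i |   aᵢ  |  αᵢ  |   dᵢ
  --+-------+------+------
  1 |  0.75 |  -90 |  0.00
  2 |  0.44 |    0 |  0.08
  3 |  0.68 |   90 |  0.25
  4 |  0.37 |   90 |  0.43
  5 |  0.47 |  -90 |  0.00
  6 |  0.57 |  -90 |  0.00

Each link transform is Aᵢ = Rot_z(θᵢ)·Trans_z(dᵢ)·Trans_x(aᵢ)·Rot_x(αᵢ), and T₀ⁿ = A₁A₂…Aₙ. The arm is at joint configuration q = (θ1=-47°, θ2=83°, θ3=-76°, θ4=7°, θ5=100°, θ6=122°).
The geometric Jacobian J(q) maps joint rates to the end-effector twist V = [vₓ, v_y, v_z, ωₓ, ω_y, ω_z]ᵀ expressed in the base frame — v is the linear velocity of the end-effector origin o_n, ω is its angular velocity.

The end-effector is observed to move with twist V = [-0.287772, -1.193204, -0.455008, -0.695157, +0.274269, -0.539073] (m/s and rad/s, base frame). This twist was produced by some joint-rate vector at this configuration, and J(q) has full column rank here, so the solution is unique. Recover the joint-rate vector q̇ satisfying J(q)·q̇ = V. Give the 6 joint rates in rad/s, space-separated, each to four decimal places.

o_n = [1.8696, -0.7566, 0.0373]
J₁: ẑ×o_n = [0.7566, 1.8696, -0.0000], ω = ẑ
J2: z=[0.7314, 0.6820, 0.0000] o=[0.5115, -0.5485, 0.0000] → [0.0254, -0.0273, -1.0784, 0.7314, 0.6820, 0.0000]
J3: z=[0.7314, 0.6820, 0.0000] o=[0.6066, -0.5332, -0.4367] → [0.3233, -0.3467, -1.0248, 0.7314, 0.6820, 0.0000]
J4: z=[0.0831, -0.0891, 0.9925] o=[1.2497, -0.8563, -0.5196] → [-0.1486, 0.5690, 0.0635, 0.0831, -0.0891, 0.9925]
J5: z=[-0.6434, -0.7654, -0.0149] o=[1.5670, -1.1304, -0.1376] → [-0.1283, 0.1080, -0.0089, -0.6434, -0.7654, -0.0149]
J6: z=[-0.7639, 0.6432, -0.0532] o=[1.5434, -1.1197, 0.3317] → [-0.1700, -0.2423, -0.4871, -0.7639, 0.6432, -0.0532]
q̇ = J⁺·V = [-0.4330, -0.5330, 0.6570, -0.0630, 0.3620, 0.7170]

-0.4330 -0.5330 0.6570 -0.0630 0.3620 0.7170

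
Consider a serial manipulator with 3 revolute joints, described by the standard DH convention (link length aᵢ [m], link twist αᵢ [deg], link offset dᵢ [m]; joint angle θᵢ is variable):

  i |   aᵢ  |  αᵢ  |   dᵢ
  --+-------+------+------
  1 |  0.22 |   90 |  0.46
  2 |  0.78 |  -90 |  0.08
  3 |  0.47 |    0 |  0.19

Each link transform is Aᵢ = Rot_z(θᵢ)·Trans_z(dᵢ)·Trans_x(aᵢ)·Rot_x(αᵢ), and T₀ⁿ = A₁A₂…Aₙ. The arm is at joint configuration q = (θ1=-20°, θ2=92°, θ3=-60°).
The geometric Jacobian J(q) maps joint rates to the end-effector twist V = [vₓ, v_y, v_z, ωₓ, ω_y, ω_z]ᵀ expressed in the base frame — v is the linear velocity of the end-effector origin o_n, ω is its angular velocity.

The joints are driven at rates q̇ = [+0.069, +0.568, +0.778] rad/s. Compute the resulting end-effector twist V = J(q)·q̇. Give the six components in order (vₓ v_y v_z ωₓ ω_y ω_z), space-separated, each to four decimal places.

o_n = [-0.1716, -0.4558, 1.4678]
J₁: ẑ×o_n = [0.4558, -0.1716, 0.0000], ω = ẑ
J2: z=[-0.3420, -0.9397, 0.0000] o=[0.2067, -0.0752, 0.4600] → [-0.9470, 0.3447, -0.2253, -0.3420, -0.9397, 0.0000]
J3: z=[-0.9391, 0.3418, -0.0349] o=[0.1538, -0.1411, 1.2395] → [0.0670, 0.2257, 0.4068, -0.9391, 0.3418, -0.0349]
V = J·q̇ = [-0.4543, 0.3595, 0.1885, -0.9249, -0.2678, 0.0418]

-0.4543 0.3595 0.1885 -0.9249 -0.2678 0.0418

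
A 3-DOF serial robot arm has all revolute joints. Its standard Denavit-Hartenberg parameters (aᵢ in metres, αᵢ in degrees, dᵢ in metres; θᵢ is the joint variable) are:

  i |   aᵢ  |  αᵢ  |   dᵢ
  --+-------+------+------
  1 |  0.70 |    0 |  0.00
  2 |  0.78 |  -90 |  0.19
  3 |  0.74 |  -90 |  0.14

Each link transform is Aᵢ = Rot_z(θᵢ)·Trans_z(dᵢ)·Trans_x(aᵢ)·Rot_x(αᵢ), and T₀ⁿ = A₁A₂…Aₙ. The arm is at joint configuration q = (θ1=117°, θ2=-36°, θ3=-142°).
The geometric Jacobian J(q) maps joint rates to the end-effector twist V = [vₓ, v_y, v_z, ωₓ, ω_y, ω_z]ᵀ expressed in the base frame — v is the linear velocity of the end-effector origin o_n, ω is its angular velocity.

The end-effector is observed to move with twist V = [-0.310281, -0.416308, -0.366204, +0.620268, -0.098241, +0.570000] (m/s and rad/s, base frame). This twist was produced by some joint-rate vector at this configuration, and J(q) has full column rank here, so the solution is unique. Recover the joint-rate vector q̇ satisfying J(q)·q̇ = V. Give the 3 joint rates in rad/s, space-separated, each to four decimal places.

o_n = [-0.4253, 0.8401, 0.6456]
J₁: ẑ×o_n = [-0.8401, -0.4253, 0.0000], ω = ẑ
J2: z=[0.0000, 0.0000, 1.0000] o=[-0.3178, 0.6237, 0.0000] → [-0.2163, -0.1075, 0.0000, 0.0000, 0.0000, 1.0000]
J3: z=[-0.9877, 0.1564, 0.0000] o=[-0.1958, 1.3941, 0.1900] → [0.0713, 0.4500, 0.5831, -0.9877, 0.1564, 0.0000]
q̇ = J⁺·V = [0.2280, 0.3420, -0.6280]

0.2280 0.3420 -0.6280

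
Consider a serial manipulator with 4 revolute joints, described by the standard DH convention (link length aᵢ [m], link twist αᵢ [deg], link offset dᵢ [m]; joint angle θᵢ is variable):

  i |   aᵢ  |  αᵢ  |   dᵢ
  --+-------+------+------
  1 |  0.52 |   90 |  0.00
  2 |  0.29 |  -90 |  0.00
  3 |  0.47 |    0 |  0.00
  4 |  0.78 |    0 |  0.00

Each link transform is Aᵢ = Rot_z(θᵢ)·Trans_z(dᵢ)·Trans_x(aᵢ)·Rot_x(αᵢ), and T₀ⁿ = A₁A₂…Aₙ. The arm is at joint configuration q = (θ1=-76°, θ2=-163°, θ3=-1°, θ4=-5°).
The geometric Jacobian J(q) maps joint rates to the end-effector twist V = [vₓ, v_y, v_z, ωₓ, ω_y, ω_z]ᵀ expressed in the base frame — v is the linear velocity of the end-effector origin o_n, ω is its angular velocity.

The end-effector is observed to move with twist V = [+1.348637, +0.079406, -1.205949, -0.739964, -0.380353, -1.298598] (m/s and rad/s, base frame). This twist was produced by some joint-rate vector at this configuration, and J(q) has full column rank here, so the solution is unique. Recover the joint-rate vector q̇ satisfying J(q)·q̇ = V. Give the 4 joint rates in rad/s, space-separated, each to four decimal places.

-0.6770 0.8100 0.3860 0.2640

o_n = [-0.3165, 0.8987, -0.4490]
J₁: ẑ×o_n = [-0.8987, -0.3165, 0.0000], ω = ẑ
J2: z=[-0.9703, -0.2419, 0.0000] o=[0.1258, -0.5046, 0.0000] → [0.1086, -0.4356, -1.4686, -0.9703, -0.2419, 0.0000]
J3: z=[0.0707, -0.2837, -0.9563] o=[0.0587, -0.2355, -0.0848] → [1.1879, 0.3846, -0.0262, 0.0707, -0.2837, -0.9563]
J4: z=[0.0707, -0.2837, -0.9563] o=[-0.0580, 0.1986, -0.2222] → [0.7338, 0.2633, -0.0238, 0.0707, -0.2837, -0.9563]
q̇ = J⁺·V = [-0.6770, 0.8100, 0.3860, 0.2640]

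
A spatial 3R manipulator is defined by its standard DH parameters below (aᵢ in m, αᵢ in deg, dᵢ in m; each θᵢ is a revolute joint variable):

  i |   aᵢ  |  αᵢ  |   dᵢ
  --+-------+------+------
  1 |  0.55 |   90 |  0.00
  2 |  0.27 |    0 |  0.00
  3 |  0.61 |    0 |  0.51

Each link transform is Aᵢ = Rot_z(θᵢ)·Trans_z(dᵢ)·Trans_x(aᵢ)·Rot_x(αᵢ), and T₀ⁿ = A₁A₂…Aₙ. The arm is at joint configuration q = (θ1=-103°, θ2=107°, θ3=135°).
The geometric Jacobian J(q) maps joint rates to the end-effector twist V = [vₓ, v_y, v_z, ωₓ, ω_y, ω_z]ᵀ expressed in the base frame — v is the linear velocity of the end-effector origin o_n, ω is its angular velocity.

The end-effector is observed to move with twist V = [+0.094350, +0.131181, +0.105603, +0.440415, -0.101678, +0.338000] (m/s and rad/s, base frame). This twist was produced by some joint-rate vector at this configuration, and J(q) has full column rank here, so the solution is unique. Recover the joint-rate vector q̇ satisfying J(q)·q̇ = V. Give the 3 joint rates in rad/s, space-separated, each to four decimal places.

0.3380 0.3020 -0.7540

o_n = [-0.5385, -0.0652, -0.2804]
J₁: ẑ×o_n = [0.0652, -0.5385, 0.0000], ω = ẑ
J2: z=[-0.9744, 0.2250, 0.0000] o=[-0.1237, -0.5359, 0.0000] → [-0.0631, -0.2732, -0.3653, -0.9744, 0.2250, 0.0000]
J3: z=[-0.9744, 0.2250, 0.0000] o=[-0.1060, -0.4590, 0.2582] → [-0.1212, -0.5248, -0.2864, -0.9744, 0.2250, 0.0000]
q̇ = J⁺·V = [0.3380, 0.3020, -0.7540]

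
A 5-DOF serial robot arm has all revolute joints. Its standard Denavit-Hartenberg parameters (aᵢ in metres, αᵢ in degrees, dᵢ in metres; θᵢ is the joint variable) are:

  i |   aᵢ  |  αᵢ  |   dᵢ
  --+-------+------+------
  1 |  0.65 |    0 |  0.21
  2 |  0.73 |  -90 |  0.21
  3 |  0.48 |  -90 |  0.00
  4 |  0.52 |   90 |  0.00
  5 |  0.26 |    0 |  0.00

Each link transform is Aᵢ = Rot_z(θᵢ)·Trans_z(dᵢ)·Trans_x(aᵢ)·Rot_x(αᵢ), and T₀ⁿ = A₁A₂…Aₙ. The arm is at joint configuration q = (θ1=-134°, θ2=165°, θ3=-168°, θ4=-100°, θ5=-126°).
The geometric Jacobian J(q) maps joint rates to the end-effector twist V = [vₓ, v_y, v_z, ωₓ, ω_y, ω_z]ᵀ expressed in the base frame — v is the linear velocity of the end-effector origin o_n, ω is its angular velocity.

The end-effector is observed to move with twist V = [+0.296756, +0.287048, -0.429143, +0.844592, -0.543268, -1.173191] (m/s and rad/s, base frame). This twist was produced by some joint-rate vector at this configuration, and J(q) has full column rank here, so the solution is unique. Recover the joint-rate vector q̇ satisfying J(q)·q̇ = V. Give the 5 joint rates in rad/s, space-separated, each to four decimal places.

-0.5370 -0.6890 -0.8260 0.1440 0.4300

o_n = [-0.3985, -0.0139, 0.3008]
J₁: ẑ×o_n = [0.0139, -0.3985, 0.0000], ω = ẑ
J2: z=[0.0000, 0.0000, 1.0000] o=[-0.4515, -0.4676, 0.2100] → [-0.4537, 0.0530, 0.0000, 0.0000, 0.0000, 1.0000]
J3: z=[-0.5150, 0.8572, 0.0000] o=[0.1742, -0.0916, 0.4200] → [-0.1022, -0.0614, 0.4509, -0.5150, 0.8572, 0.0000]
J4: z=[0.1782, 0.1071, 0.9781] o=[-0.2282, -0.3334, 0.5198] → [-0.3360, -0.1275, 0.0752, 0.1782, 0.1071, 0.9781]
J5: z=[0.9151, 0.3473, -0.2048] o=[-0.4163, 0.1510, 0.5010] → [-0.1033, 0.1796, -0.1571, 0.9151, 0.3473, -0.2048]
q̇ = J⁺·V = [-0.5370, -0.6890, -0.8260, 0.1440, 0.4300]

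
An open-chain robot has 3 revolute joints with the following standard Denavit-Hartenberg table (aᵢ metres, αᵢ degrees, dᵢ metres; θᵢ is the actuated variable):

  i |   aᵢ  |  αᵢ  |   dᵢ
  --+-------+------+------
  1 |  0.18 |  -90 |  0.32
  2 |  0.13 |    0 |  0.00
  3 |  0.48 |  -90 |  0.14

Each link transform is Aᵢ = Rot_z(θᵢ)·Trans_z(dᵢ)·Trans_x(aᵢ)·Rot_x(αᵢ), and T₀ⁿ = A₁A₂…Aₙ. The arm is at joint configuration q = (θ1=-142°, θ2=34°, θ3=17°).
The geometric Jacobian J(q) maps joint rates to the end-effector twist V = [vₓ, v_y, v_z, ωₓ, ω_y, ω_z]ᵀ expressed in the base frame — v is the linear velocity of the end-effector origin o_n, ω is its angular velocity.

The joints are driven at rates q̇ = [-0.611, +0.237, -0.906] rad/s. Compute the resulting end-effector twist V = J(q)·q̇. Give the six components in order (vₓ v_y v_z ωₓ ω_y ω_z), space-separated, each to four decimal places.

o_n = [-0.3786, -0.4735, -0.1257]
J₁: ẑ×o_n = [0.4735, -0.3786, 0.0000], ω = ẑ
J2: z=[0.6157, -0.7880, 0.0000] o=[-0.1418, -0.1108, 0.3200] → [0.3512, 0.2744, -0.4098, 0.6157, -0.7880, 0.0000]
J3: z=[0.6157, -0.7880, 0.0000] o=[-0.2268, -0.1772, 0.2473] → [0.2940, 0.2297, -0.3021, 0.6157, -0.7880, 0.0000]
V = J·q̇ = [-0.4724, 0.0883, 0.1765, -0.4119, 0.5272, -0.6110]

-0.4724 0.0883 0.1765 -0.4119 0.5272 -0.6110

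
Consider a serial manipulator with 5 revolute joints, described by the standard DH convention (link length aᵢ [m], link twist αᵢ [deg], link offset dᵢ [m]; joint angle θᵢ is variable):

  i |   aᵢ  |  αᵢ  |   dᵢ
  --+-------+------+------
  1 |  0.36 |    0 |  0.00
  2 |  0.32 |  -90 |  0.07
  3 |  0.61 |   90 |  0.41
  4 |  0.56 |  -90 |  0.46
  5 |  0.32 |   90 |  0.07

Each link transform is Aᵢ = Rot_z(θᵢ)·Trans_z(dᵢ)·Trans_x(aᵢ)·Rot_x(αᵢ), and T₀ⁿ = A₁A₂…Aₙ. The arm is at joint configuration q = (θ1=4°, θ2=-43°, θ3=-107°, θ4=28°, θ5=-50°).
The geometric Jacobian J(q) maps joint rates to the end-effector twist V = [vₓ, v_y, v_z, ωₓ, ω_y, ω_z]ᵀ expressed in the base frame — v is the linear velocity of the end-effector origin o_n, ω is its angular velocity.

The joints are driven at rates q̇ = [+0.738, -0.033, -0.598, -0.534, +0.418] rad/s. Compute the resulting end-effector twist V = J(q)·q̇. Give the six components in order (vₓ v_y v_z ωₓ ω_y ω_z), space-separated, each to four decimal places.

o_n = [0.3222, 1.1247, 1.0623]
J₁: ẑ×o_n = [-1.1247, 0.3222, 0.0000], ω = ẑ
J2: z=[0.0000, 0.0000, 1.0000] o=[0.3591, 0.0251, 0.0000] → [-1.0996, -0.0370, 0.0000, 0.0000, 0.0000, 1.0000]
J3: z=[0.6293, 0.7771, 0.0000] o=[0.6078, -0.1763, 0.0700] → [0.7711, -0.6245, 1.0407, 0.6293, 0.7771, 0.0000]
J4: z=[-0.7432, 0.6018, -0.2924] o=[0.7272, 0.2546, 0.6533] → [0.5005, 0.4223, -0.4029, -0.7432, 0.6018, -0.2924]
J5: z=[0.6623, 0.5998, -0.4490] o=[0.4385, 0.8267, 0.9917] → [0.1761, 0.0055, 0.2671, 0.6623, 0.5998, -0.4490]
V = J·q̇ = [-1.4485, 0.3892, -0.2956, 0.2974, -0.5354, 0.6735]

-1.4485 0.3892 -0.2956 0.2974 -0.5354 0.6735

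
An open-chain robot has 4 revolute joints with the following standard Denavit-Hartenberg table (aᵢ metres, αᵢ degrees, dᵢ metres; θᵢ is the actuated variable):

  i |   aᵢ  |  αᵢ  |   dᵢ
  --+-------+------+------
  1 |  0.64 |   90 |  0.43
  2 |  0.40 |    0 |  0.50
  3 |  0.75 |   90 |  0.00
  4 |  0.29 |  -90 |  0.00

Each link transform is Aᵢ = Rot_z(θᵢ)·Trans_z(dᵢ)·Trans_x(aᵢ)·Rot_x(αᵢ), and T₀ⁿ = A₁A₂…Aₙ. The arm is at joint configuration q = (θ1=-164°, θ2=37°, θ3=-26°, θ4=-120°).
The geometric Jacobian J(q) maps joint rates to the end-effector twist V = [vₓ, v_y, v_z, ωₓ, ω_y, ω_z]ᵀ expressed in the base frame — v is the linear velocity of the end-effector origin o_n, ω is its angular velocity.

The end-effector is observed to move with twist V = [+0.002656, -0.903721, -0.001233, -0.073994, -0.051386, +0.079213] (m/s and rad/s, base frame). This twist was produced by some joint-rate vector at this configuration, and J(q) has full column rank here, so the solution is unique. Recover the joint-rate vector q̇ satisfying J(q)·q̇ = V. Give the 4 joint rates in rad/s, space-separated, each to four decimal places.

0.5180 -0.0170 -0.0120 0.4470

o_n = [-1.5618, -0.1889, 0.7862]
J₁: ẑ×o_n = [0.1889, -1.5618, 0.0000], ω = ẑ
J2: z=[-0.2756, 0.9613, 0.0000] o=[-0.6152, -0.1764, 0.4300] → [0.3424, 0.0982, 0.9133, -0.2756, 0.9613, 0.0000]
J3: z=[-0.2756, 0.9613, 0.0000] o=[-1.0601, 0.2162, 0.6707] → [0.1110, 0.0318, 0.5939, -0.2756, 0.9613, 0.0000]
J4: z=[-0.1834, -0.0526, -0.9816] o=[-1.7678, 0.0132, 0.8138] → [-0.1970, -0.2073, 0.0479, -0.1834, -0.0526, -0.9816]
q̇ = J⁺·V = [0.5180, -0.0170, -0.0120, 0.4470]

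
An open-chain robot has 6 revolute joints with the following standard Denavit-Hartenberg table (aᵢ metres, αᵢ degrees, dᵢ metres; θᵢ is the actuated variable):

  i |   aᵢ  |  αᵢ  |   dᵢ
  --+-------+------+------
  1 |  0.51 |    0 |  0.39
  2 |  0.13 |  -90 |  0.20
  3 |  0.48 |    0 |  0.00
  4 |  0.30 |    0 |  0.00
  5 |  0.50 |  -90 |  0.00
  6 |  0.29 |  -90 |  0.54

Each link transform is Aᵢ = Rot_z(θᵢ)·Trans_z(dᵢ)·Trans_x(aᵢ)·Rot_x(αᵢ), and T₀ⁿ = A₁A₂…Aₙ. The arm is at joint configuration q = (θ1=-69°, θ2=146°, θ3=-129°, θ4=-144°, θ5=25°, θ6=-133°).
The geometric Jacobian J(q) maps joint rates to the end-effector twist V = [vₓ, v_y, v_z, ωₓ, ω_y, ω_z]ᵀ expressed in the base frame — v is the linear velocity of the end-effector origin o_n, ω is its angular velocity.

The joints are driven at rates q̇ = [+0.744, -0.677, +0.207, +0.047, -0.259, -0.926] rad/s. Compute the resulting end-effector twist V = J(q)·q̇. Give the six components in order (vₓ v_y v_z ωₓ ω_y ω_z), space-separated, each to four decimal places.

0.5967 0.1425 0.2376 0.1980 0.8354 -0.2799

o_n = [-0.1972, -1.1789, 0.5855]
J₁: ẑ×o_n = [1.1789, -0.1972, 0.0000], ω = ẑ
J2: z=[0.0000, 0.0000, 1.0000] o=[0.1828, -0.4761, 0.3900] → [0.7028, -0.3799, 0.0000, 0.0000, 0.0000, 1.0000]
J3: z=[-0.9744, 0.2250, 0.0000] o=[0.2120, -0.3495, 0.5900] → [-0.0010, -0.0044, 0.9003, -0.9744, 0.2250, 0.0000]
J4: z=[-0.9744, 0.2250, 0.0000] o=[0.1441, -0.6438, 0.9630] → [-0.0849, -0.3678, 0.5982, -0.9744, 0.2250, 0.0000]
J5: z=[-0.9744, 0.2250, 0.0000] o=[0.1476, -0.6285, 0.6634] → [-0.0175, -0.0759, 0.6139, -0.9744, 0.2250, 0.0000]
J6: z=[-0.2086, -0.9034, 0.3746] o=[0.1055, -0.8110, 0.1998] → [-0.2106, -0.0329, -0.1966, -0.2086, -0.9034, 0.3746]
V = J·q̇ = [0.5967, 0.1425, 0.2376, 0.1980, 0.8354, -0.2799]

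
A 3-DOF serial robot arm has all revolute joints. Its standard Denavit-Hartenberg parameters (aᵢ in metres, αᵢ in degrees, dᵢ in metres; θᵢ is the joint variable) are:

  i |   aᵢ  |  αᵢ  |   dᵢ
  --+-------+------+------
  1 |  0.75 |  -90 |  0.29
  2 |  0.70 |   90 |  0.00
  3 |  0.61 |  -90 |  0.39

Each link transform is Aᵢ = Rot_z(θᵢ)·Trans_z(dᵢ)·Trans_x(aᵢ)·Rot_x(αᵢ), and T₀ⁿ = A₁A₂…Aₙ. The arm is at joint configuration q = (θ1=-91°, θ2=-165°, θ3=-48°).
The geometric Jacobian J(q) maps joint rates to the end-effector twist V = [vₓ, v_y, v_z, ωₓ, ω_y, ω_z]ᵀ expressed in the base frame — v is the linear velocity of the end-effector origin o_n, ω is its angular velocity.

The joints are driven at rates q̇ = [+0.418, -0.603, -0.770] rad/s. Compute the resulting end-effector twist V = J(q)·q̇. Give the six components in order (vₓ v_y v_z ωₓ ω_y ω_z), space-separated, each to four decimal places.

-0.5005 -0.5722 -0.7967 -0.6064 -0.1887 1.1618

o_n = [-0.4459, 0.4292, 0.2001]
J₁: ẑ×o_n = [-0.4292, -0.4459, 0.0000], ω = ẑ
J2: z=[0.9998, -0.0175, 0.0000] o=[-0.0131, -0.7499, 0.2900] → [0.0016, 0.0899, 1.1713, 0.9998, -0.0175, 0.0000]
J3: z=[0.0045, 0.2588, -0.9659] o=[-0.0013, -0.0738, 0.4712] → [0.4157, 0.4307, 0.1173, 0.0045, 0.2588, -0.9659]
V = J·q̇ = [-0.5005, -0.5722, -0.7967, -0.6064, -0.1887, 1.1618]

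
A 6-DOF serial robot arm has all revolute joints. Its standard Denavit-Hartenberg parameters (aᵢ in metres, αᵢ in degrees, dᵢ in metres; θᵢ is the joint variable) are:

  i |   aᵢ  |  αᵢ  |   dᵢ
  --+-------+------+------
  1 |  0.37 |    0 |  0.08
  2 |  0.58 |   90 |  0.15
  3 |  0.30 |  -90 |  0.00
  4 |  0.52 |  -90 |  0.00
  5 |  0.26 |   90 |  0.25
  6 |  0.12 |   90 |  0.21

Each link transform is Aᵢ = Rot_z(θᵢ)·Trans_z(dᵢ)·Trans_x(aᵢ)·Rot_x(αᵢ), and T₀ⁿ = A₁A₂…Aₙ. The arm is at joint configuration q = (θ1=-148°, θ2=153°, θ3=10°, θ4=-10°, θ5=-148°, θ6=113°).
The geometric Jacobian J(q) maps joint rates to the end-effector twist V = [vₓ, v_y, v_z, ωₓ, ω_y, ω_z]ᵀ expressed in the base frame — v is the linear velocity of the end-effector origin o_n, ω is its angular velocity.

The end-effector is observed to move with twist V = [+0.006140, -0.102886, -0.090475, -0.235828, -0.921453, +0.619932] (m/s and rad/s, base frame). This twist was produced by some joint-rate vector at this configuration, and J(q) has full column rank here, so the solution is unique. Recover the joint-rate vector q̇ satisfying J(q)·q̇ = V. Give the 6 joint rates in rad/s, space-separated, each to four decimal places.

0.9820 -0.9740 0.2490 0.7990 -0.6740 0.1670

o_n = [0.8238, 0.2201, 0.2678]
J₁: ẑ×o_n = [-0.2201, 0.8238, 0.0000], ω = ẑ
J2: z=[0.0000, 0.0000, 1.0000] o=[-0.3138, -0.1961, 0.0800] → [-0.4161, 1.1376, 0.0000, 0.0000, 0.0000, 1.0000]
J3: z=[0.0872, -0.9962, 0.0000] o=[0.2640, -0.1455, 0.2300] → [-0.0376, -0.0033, 0.5895, 0.0872, -0.9962, 0.0000]
J4: z=[-0.1730, -0.0151, 0.9848] o=[0.5583, -0.1198, 0.2821] → [-0.3344, 0.2590, -0.0548, -0.1730, -0.0151, 0.9848]
J5: z=[0.0845, 0.9960, 0.0302] o=[1.0686, -0.1658, 0.3710] → [-0.1145, 0.0013, 0.2764, 0.0845, 0.9960, 0.0302]
J6: z=[-0.3733, 0.0597, -0.9258] o=[0.8495, 0.1006, 0.4765] → [0.0981, -0.0541, -0.0430, -0.3733, 0.0597, -0.9258]
q̇ = J⁺·V = [0.9820, -0.9740, 0.2490, 0.7990, -0.6740, 0.1670]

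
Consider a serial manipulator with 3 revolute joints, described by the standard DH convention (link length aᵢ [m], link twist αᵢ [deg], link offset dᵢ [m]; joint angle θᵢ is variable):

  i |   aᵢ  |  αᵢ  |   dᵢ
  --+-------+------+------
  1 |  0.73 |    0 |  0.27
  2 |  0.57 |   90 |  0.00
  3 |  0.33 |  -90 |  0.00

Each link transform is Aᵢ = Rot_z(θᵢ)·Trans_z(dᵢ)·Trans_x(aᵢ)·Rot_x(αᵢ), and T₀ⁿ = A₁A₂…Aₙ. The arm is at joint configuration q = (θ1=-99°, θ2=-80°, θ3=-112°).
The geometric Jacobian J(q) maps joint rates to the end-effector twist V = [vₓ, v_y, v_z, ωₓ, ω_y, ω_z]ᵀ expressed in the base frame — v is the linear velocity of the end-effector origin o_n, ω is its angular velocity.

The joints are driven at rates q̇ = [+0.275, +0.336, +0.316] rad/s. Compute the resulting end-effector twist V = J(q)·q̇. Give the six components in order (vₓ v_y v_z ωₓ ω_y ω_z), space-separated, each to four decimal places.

0.1064 -0.3058 -0.0391 -0.0055 0.3160 0.6110

o_n = [-0.5605, -0.7288, -0.0360]
J₁: ẑ×o_n = [0.7288, -0.5605, 0.0000], ω = ẑ
J2: z=[0.0000, 0.0000, 1.0000] o=[-0.1142, -0.7210, 0.2700] → [0.0078, -0.4463, 0.0000, 0.0000, 0.0000, 1.0000]
J3: z=[-0.0175, 0.9998, 0.0000] o=[-0.6841, -0.7310, 0.2700] → [-0.3059, -0.0053, -0.1236, -0.0175, 0.9998, 0.0000]
V = J·q̇ = [0.1064, -0.3058, -0.0391, -0.0055, 0.3160, 0.6110]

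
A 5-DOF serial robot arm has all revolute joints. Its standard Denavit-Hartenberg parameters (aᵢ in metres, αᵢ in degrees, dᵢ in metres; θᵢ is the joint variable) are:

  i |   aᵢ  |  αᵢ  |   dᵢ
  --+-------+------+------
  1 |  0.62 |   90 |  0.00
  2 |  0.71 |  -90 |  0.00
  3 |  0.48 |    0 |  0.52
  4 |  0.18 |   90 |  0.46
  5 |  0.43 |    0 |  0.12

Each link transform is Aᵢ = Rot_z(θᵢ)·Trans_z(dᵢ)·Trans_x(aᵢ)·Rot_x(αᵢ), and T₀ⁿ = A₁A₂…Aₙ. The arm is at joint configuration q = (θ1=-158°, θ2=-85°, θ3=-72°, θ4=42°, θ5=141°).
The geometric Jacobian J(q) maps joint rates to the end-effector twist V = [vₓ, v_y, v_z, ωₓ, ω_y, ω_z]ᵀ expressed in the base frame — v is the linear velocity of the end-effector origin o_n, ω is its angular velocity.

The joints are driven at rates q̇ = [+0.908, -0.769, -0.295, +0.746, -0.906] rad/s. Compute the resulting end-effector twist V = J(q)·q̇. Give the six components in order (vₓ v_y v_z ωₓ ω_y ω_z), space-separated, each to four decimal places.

0.2600 -1.5054 -1.0656 0.1288 -1.6236 0.4960

o_n = [-1.9648, -0.2725, -0.5533]
J₁: ẑ×o_n = [0.2725, -1.9648, 0.0000], ω = ẑ
J2: z=[-0.3746, 0.9272, 0.0000] o=[-0.5749, -0.2323, 0.0000] → [-0.5130, -0.2073, 1.3038, -0.3746, 0.9272, 0.0000]
J3: z=[-0.9237, -0.3732, 0.0872] o=[-0.6322, -0.2554, -0.7073] → [-0.0560, 0.0261, -0.4815, -0.9237, -0.3732, 0.0872]
J4: z=[-0.9237, -0.3732, 0.0872] o=[-1.2955, -0.0311, -0.8097] → [-0.0747, 0.1786, -0.0267, -0.9237, -0.3732, 0.0872]
J5: z=[-0.2840, 0.8193, 0.4981] o=[-1.7667, -0.1244, -0.9249] → [0.3783, 0.0069, 0.2043, -0.2840, 0.8193, 0.4981]
V = J·q̇ = [0.2600, -1.5054, -1.0656, 0.1288, -1.6236, 0.4960]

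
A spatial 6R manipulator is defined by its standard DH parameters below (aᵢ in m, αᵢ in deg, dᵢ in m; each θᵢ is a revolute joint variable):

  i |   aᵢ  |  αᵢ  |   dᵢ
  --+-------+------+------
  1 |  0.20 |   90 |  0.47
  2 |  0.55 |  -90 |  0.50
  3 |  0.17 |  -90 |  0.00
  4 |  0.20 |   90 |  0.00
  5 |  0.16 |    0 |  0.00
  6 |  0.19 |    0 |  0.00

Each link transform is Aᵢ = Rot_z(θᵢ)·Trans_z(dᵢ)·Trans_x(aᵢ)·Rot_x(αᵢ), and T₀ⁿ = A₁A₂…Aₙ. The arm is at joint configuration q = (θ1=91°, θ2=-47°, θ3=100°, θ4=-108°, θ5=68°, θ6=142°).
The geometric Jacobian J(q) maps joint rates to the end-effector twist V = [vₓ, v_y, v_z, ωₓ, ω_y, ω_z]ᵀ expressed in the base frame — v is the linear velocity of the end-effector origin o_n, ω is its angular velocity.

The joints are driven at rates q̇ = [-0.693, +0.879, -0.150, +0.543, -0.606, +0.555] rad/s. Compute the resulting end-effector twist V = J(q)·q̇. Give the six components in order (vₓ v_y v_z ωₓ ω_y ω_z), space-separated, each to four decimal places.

0.3675 0.0992 0.3766 0.9336 -0.4524 -0.3873

o_n = [0.3605, 0.5954, 0.1859]
J₁: ẑ×o_n = [-0.5954, 0.3605, 0.0000], ω = ẑ
J2: z=[0.9998, 0.0175, 0.0000] o=[-0.0035, 0.2000, 0.4700] → [-0.0050, 0.2841, 0.3890, 0.9998, 0.0175, 0.0000]
J3: z=[-0.0128, 0.7312, 0.6820] o=[0.4899, 0.5837, 0.0678] → [0.0785, -0.0867, 0.0944, -0.0128, 0.7312, 0.6820]
J4: z=[0.1853, -0.6685, 0.7202] o=[0.3228, 0.5607, 0.0893] → [-0.0895, 0.0093, 0.0316, 0.1853, -0.6685, 0.7202]
J5: z=[0.9384, -0.0970, -0.3315] o=[0.3811, 0.7082, 0.2112] → [-0.0349, 0.0306, -0.1079, 0.9384, -0.0970, -0.3315]
J6: z=[0.9384, -0.0970, -0.3315] o=[0.4261, 0.6532, 0.3546] → [-0.0028, 0.1800, -0.0606, 0.9384, -0.0970, -0.3315]
V = J·q̇ = [0.3675, 0.0992, 0.3766, 0.9336, -0.4524, -0.3873]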